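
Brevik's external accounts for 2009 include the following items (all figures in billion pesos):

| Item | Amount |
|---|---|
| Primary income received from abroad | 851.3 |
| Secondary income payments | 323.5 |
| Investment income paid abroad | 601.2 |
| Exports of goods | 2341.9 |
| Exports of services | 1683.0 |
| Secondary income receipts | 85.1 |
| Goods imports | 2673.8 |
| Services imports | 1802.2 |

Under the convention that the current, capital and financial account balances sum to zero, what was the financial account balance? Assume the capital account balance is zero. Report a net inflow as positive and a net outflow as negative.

439.4

Goods balance = 2341.9 - 2673.8 = -331.9
Services balance = 1683.0 - 1802.2 = -119.2
Trade balance (goods + services) = -331.9 + (-119.2) = -451.1
Net primary income = 851.3 - 601.2 = 250.1
Net secondary income = 85.1 - 323.5 = -238.4
Current account = -451.1 + 250.1 + (-238.4) = -439.4
Financial account = -(-439.4) = 439.4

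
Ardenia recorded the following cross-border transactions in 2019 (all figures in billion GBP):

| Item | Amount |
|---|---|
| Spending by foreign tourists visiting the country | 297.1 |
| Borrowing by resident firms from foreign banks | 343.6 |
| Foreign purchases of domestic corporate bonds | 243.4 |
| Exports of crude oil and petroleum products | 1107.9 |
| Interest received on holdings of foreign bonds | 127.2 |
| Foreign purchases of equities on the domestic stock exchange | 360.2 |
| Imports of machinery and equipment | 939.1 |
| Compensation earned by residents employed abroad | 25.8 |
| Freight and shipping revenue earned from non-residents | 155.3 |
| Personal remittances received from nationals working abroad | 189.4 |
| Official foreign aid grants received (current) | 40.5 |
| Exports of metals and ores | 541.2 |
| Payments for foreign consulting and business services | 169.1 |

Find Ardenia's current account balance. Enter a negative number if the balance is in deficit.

1376.2

Goods: 541.2 + 1107.9 - 939.1 = 710.0
Services: 297.1 + 155.3 - 169.1 = 283.3
Primary income: 127.2 + 25.8 = 153.0
Secondary income: 40.5 + 189.4 = 229.9
Current account = 710.0 + 283.3 + 153.0 + 229.9 = 1376.2
(Excluded from the current account — financial account: borrowing by resident firms from foreign banks 343.6, foreign purchases of domestic corporate bonds 243.4, foreign purchases of equities on the domestic stock exchange 360.2.)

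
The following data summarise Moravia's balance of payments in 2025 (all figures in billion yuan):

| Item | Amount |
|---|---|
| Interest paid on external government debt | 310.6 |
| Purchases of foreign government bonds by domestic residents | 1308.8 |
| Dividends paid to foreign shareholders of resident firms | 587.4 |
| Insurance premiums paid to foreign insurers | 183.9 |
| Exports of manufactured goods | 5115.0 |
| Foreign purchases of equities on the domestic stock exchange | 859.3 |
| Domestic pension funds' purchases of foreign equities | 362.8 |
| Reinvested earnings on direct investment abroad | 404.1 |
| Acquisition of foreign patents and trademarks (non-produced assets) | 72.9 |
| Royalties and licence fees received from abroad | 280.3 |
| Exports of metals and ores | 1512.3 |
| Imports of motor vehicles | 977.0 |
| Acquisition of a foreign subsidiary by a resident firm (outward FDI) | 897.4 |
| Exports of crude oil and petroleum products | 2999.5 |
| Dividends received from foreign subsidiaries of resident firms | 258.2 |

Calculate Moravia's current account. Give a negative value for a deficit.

8510.5

Goods: 2999.5 + 1512.3 - 977.0 + 5115.0 = 8649.8
Services: -183.9 + 280.3 = 96.4
Primary income: -587.4 + 404.1 + 258.2 - 310.6 = -235.7
Current account = 8649.8 + 96.4 + (-235.7) = 8510.5
(Excluded from the current account — financial account: purchases of foreign government bonds by domestic residents 1308.8, foreign purchases of equities on the domestic stock exchange 859.3, domestic pension funds' purchases of foreign equities 362.8, acquisition of a foreign subsidiary by a resident firm (outward FDI) 897.4; capital account: acquisition of foreign patents and trademarks (non-produced assets) 72.9.)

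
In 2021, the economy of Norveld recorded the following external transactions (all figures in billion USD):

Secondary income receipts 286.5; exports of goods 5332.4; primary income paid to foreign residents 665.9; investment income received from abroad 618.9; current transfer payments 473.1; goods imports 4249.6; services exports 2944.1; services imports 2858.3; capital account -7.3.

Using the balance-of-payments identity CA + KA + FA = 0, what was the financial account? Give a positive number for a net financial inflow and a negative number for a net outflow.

Goods balance = 5332.4 - 4249.6 = 1082.8
Services balance = 2944.1 - 2858.3 = 85.8
Trade balance (goods + services) = 1082.8 + 85.8 = 1168.6
Net primary income = 618.9 - 665.9 = -47.0
Net secondary income = 286.5 - 473.1 = -186.6
Current account = 1168.6 + (-47.0) + (-186.6) = 935.0
Financial account = -(935.0 + (-7.3)) = -927.7

-927.7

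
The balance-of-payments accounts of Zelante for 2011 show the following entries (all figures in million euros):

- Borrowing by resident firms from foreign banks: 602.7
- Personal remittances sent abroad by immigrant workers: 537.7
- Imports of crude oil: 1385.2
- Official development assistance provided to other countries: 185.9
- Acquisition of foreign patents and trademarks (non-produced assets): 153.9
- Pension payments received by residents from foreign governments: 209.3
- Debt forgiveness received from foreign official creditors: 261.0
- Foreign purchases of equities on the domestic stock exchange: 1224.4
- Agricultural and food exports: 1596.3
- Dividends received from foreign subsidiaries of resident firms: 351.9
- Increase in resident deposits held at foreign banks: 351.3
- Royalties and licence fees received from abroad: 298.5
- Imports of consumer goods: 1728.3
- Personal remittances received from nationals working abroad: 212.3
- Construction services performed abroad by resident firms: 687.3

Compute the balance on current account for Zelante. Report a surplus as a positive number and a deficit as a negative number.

-481.5

Goods: -1728.3 + 1596.3 - 1385.2 = -1517.2
Services: 687.3 + 298.5 = 985.8
Primary income: 351.9
Secondary income: 209.3 - 185.9 + 212.3 - 537.7 = -302.0
Current account = (-1517.2) + 985.8 + 351.9 + (-302.0) = -481.5
(Excluded from the current account — financial account: borrowing by resident firms from foreign banks 602.7, foreign purchases of equities on the domestic stock exchange 1224.4, increase in resident deposits held at foreign banks 351.3; capital account: acquisition of foreign patents and trademarks (non-produced assets) 153.9, debt forgiveness received from foreign official creditors 261.0.)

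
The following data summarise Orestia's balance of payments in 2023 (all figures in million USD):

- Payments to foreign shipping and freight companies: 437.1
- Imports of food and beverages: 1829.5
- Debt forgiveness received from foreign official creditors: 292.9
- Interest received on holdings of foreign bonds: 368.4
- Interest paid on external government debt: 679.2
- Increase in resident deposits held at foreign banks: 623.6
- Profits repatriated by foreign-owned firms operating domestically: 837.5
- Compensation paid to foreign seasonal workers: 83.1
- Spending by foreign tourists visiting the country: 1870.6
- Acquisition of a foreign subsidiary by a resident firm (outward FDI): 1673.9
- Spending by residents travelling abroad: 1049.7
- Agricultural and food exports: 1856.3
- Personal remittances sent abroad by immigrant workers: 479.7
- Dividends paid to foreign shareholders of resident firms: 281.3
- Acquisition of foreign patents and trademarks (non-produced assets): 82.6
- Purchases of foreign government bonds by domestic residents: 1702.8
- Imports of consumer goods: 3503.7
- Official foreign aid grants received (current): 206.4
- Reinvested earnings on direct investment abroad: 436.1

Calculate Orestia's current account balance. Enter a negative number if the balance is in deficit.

-4443.0

Goods: 1856.3 - 3503.7 - 1829.5 = -3476.9
Services: -437.1 + 1870.6 - 1049.7 = 383.8
Primary income: -281.3 - 679.2 + 436.1 - 83.1 + 368.4 - 837.5 = -1076.6
Secondary income: -479.7 + 206.4 = -273.3
Current account = (-3476.9) + 383.8 + (-1076.6) + (-273.3) = -4443.0
(Excluded from the current account — capital account: debt forgiveness received from foreign official creditors 292.9, acquisition of foreign patents and trademarks (non-produced assets) 82.6; financial account: increase in resident deposits held at foreign banks 623.6, acquisition of a foreign subsidiary by a resident firm (outward FDI) 1673.9, purchases of foreign government bonds by domestic residents 1702.8.)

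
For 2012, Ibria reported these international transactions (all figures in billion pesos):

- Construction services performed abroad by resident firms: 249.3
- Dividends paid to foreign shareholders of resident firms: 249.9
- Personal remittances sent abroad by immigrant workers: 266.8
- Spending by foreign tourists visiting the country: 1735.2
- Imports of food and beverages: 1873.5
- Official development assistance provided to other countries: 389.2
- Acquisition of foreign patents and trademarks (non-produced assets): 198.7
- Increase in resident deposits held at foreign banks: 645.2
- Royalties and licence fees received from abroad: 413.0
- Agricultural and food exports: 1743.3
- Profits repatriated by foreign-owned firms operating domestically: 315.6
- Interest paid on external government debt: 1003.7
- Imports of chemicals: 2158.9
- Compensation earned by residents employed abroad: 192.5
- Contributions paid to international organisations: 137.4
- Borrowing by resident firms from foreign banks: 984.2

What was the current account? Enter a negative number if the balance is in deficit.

Goods: -2158.9 + 1743.3 - 1873.5 = -2289.1
Services: 249.3 + 413.0 + 1735.2 = 2397.5
Primary income: -249.9 - 315.6 - 1003.7 + 192.5 = -1376.7
Secondary income: -389.2 - 266.8 - 137.4 = -793.4
Current account = (-2289.1) + 2397.5 + (-1376.7) + (-793.4) = -2061.7
(Excluded from the current account — capital account: acquisition of foreign patents and trademarks (non-produced assets) 198.7; financial account: increase in resident deposits held at foreign banks 645.2, borrowing by resident firms from foreign banks 984.2.)

-2061.7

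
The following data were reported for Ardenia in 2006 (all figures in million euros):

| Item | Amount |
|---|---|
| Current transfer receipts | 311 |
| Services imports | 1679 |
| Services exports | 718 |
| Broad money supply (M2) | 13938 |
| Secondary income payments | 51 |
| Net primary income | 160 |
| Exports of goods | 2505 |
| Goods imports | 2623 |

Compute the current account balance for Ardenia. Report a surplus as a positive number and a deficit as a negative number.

Goods balance = 2505 - 2623 = -118
Services balance = 718 - 1679 = -961
Trade balance (goods + services) = -118 + (-961) = -1079
Net primary income = 160
Net secondary income = 311 - 51 = 260
Current account = -1079 + 160 + 260 = -659

-659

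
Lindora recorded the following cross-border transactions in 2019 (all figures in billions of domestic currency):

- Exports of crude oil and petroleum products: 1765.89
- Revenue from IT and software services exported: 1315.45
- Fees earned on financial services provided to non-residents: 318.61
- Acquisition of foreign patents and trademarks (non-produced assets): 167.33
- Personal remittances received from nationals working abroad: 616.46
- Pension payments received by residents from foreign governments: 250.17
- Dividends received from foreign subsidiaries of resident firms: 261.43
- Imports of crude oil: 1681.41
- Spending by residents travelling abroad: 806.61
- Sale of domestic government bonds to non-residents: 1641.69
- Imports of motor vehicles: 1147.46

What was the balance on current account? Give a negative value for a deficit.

Goods: 1765.89 - 1681.41 - 1147.46 = -1062.98
Services: 318.61 + 1315.45 - 806.61 = 827.45
Primary income: 261.43
Secondary income: 250.17 + 616.46 = 866.63
Current account = (-1062.98) + 827.45 + 261.43 + 866.63 = 892.53
(Excluded from the current account — capital account: acquisition of foreign patents and trademarks (non-produced assets) 167.33; financial account: sale of domestic government bonds to non-residents 1641.69.)

892.53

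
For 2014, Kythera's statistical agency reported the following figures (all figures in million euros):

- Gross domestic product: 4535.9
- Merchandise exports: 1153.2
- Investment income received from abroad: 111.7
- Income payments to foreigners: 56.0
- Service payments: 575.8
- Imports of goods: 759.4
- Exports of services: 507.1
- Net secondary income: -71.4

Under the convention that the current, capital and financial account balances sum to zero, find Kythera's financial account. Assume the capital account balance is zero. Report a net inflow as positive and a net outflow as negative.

Goods balance = 1153.2 - 759.4 = 393.8
Services balance = 507.1 - 575.8 = -68.7
Trade balance (goods + services) = 393.8 + (-68.7) = 325.1
Net primary income = 111.7 - 56.0 = 55.7
Net secondary income = -71.4
Current account = 325.1 + 55.7 + (-71.4) = 309.4
Financial account = -(309.4) = -309.4

-309.4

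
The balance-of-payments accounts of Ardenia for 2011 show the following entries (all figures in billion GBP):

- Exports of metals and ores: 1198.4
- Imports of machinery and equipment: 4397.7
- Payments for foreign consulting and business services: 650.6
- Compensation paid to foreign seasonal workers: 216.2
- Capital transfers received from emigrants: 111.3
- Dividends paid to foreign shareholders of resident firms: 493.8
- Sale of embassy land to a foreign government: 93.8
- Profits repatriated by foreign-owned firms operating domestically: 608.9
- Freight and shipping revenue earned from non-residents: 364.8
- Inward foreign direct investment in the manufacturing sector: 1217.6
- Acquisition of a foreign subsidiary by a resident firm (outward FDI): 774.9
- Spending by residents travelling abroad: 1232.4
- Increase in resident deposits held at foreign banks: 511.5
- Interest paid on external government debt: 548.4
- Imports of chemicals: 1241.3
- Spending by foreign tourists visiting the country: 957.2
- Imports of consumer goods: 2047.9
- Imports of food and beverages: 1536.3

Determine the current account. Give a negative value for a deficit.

Goods: -1241.3 - 4397.7 - 1536.3 + 1198.4 - 2047.9 = -8024.8
Services: 364.8 - 1232.4 + 957.2 - 650.6 = -561.0
Primary income: -548.4 - 216.2 - 608.9 - 493.8 = -1867.3
Current account = (-8024.8) + (-561.0) + (-1867.3) = -10453.1
(Excluded from the current account — capital account: capital transfers received from emigrants 111.3, sale of embassy land to a foreign government 93.8; financial account: inward foreign direct investment in the manufacturing sector 1217.6, acquisition of a foreign subsidiary by a resident firm (outward FDI) 774.9, increase in resident deposits held at foreign banks 511.5.)

-10453.1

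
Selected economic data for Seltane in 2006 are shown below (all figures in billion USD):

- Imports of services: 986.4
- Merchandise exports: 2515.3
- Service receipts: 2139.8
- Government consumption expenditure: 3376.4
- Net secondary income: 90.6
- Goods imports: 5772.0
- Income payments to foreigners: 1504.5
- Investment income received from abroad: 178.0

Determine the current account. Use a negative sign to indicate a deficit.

-3339.2

Goods balance = 2515.3 - 5772.0 = -3256.7
Services balance = 2139.8 - 986.4 = 1153.4
Trade balance (goods + services) = -3256.7 + 1153.4 = -2103.3
Net primary income = 178.0 - 1504.5 = -1326.5
Net secondary income = 90.6
Current account = -2103.3 + (-1326.5) + 90.6 = -3339.2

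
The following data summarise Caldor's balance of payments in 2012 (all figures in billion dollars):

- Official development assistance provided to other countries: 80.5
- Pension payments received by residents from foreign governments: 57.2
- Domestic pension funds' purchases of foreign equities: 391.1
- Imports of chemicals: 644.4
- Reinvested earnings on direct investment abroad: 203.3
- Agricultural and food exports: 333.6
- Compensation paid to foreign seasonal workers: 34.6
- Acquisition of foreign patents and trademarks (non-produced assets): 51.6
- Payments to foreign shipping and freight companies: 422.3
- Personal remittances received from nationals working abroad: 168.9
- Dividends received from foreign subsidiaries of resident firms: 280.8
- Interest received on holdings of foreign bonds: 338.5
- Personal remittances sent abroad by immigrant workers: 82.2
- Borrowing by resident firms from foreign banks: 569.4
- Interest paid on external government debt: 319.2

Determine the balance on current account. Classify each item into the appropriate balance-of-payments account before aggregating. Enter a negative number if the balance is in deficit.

Goods: -644.4 + 333.6 = -310.8
Services: -422.3
Primary income: -319.2 + 338.5 + 203.3 - 34.6 + 280.8 = 468.8
Secondary income: -80.5 + 168.9 - 82.2 + 57.2 = 63.4
Current account = (-310.8) + (-422.3) + 468.8 + 63.4 = -200.9
(Excluded from the current account — financial account: domestic pension funds' purchases of foreign equities 391.1, borrowing by resident firms from foreign banks 569.4; capital account: acquisition of foreign patents and trademarks (non-produced assets) 51.6.)

-200.9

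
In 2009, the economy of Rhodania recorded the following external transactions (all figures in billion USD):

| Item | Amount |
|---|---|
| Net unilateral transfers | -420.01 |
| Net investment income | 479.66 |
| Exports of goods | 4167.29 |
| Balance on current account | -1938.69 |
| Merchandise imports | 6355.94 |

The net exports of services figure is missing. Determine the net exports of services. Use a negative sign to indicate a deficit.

190.31

Current account = goods balance + services balance + net primary income + net secondary income
Sum of the known components = -2129.00
Net exports of services = CA - (known components) = -1938.69 - (-2129.00) = 190.31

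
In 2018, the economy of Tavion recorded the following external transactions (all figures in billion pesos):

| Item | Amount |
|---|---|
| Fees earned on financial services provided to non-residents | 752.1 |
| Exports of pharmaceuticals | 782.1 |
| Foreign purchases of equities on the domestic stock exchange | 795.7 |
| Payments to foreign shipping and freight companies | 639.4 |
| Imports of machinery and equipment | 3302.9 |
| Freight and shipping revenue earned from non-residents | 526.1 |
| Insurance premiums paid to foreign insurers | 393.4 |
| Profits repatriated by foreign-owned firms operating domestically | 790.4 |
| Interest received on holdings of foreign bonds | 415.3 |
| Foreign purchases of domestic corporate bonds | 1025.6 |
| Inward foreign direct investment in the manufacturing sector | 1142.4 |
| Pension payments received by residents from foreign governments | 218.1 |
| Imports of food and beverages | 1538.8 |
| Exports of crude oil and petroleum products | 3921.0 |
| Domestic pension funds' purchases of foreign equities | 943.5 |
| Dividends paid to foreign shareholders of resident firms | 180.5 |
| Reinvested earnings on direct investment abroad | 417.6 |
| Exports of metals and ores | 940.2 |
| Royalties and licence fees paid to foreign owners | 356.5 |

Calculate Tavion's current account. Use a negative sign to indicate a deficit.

770.6

Goods: 940.2 + 3921.0 - 1538.8 + 782.1 - 3302.9 = 801.6
Services: 526.1 - 639.4 + 752.1 - 393.4 - 356.5 = -111.1
Primary income: 417.6 + 415.3 - 180.5 - 790.4 = -138.0
Secondary income: 218.1
Current account = 801.6 + (-111.1) + (-138.0) + 218.1 = 770.6
(Excluded from the current account — financial account: foreign purchases of equities on the domestic stock exchange 795.7, foreign purchases of domestic corporate bonds 1025.6, inward foreign direct investment in the manufacturing sector 1142.4, domestic pension funds' purchases of foreign equities 943.5.)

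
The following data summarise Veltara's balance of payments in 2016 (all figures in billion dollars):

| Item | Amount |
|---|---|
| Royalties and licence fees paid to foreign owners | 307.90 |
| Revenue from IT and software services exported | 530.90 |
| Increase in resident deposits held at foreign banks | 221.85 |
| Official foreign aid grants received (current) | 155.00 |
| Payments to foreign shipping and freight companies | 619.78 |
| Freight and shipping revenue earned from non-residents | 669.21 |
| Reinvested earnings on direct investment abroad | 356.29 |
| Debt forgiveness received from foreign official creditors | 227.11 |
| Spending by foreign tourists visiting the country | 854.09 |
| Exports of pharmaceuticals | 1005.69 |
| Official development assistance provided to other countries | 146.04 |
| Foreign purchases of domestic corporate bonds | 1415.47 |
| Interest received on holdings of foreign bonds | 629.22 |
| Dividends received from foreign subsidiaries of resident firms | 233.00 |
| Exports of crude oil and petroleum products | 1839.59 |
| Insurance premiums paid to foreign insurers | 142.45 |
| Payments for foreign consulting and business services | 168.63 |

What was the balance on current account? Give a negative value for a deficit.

4888.19

Goods: 1005.69 + 1839.59 = 2845.28
Services: -307.90 + 854.09 + 530.90 - 619.78 + 669.21 - 168.63 - 142.45 = 815.44
Primary income: 356.29 + 629.22 + 233.00 = 1218.51
Secondary income: 155.00 - 146.04 = 8.96
Current account = 2845.28 + 815.44 + 1218.51 + 8.96 = 4888.19
(Excluded from the current account — financial account: increase in resident deposits held at foreign banks 221.85, foreign purchases of domestic corporate bonds 1415.47; capital account: debt forgiveness received from foreign official creditors 227.11.)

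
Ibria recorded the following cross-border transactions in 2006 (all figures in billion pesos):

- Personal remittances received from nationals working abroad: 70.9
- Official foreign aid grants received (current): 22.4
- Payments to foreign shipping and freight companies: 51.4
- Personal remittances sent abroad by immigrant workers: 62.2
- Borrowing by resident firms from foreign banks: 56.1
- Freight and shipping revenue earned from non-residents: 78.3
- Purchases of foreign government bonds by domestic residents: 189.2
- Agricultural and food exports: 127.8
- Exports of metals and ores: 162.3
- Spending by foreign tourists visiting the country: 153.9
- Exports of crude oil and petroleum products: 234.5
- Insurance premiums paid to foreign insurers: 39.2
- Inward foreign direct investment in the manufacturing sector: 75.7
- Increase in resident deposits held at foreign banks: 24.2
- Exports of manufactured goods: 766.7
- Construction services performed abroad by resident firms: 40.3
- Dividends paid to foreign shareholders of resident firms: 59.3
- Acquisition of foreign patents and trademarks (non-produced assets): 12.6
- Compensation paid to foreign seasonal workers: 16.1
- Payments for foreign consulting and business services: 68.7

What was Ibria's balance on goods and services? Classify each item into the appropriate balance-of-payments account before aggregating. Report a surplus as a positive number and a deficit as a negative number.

Goods: 766.7 + 162.3 + 234.5 + 127.8 = 1291.3
Services: 40.3 + 153.9 - 51.4 - 39.2 - 68.7 + 78.3 = 113.2
Trade balance = 1291.3 + 113.2 = 1404.5
(Excluded from the trade balance — secondary income: personal remittances received from nationals working abroad 70.9, official foreign aid grants received (current) 22.4, personal remittances sent abroad by immigrant workers 62.2; financial account: borrowing by resident firms from foreign banks 56.1, purchases of foreign government bonds by domestic residents 189.2, inward foreign direct investment in the manufacturing sector 75.7, increase in resident deposits held at foreign banks 24.2; primary income: dividends paid to foreign shareholders of resident firms 59.3, compensation paid to foreign seasonal workers 16.1; capital account: acquisition of foreign patents and trademarks (non-produced assets) 12.6.)

1404.5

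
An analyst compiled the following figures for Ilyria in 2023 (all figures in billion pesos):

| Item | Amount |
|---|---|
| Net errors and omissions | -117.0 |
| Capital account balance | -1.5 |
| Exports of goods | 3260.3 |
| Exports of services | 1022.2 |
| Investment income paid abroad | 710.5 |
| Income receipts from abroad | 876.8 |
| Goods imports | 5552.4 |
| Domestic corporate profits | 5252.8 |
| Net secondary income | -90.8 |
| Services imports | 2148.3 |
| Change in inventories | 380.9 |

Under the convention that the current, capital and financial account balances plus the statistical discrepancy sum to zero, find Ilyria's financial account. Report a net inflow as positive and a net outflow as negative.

Goods balance = 3260.3 - 5552.4 = -2292.1
Services balance = 1022.2 - 2148.3 = -1126.1
Trade balance (goods + services) = -2292.1 + (-1126.1) = -3418.2
Net primary income = 876.8 - 710.5 = 166.3
Net secondary income = -90.8
Current account = -3418.2 + 166.3 + (-90.8) = -3342.7
Financial account = -(-3342.7 + (-1.5) + (-117.0)) = 3461.2

3461.2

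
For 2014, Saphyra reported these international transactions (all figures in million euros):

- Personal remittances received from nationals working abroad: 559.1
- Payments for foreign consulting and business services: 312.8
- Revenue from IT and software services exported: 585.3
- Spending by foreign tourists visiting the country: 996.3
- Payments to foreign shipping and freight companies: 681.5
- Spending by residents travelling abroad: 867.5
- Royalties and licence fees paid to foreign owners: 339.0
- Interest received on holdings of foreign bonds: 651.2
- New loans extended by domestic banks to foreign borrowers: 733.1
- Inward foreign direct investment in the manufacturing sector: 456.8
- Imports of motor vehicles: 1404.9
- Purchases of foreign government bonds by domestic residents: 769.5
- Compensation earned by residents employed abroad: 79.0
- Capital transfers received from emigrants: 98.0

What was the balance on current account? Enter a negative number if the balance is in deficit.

Goods: -1404.9
Services: -339.0 - 867.5 - 312.8 + 996.3 - 681.5 + 585.3 = -619.2
Primary income: 79.0 + 651.2 = 730.2
Secondary income: 559.1
Current account = (-1404.9) + (-619.2) + 730.2 + 559.1 = -734.8
(Excluded from the current account — financial account: new loans extended by domestic banks to foreign borrowers 733.1, inward foreign direct investment in the manufacturing sector 456.8, purchases of foreign government bonds by domestic residents 769.5; capital account: capital transfers received from emigrants 98.0.)

-734.8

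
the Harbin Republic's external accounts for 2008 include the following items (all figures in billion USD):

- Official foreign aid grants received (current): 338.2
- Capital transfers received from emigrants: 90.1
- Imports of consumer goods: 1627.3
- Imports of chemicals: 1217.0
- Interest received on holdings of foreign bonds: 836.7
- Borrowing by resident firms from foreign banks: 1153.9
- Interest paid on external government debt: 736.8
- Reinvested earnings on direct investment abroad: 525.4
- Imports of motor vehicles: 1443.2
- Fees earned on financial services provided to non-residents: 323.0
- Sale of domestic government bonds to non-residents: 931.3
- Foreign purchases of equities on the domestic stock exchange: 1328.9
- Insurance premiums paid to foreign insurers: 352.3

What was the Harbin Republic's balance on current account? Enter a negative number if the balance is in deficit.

Goods: -1443.2 - 1217.0 - 1627.3 = -4287.5
Services: -352.3 + 323.0 = -29.3
Primary income: 836.7 + 525.4 - 736.8 = 625.3
Secondary income: 338.2
Current account = (-4287.5) + (-29.3) + 625.3 + 338.2 = -3353.3
(Excluded from the current account — capital account: capital transfers received from emigrants 90.1; financial account: borrowing by resident firms from foreign banks 1153.9, sale of domestic government bonds to non-residents 931.3, foreign purchases of equities on the domestic stock exchange 1328.9.)

-3353.3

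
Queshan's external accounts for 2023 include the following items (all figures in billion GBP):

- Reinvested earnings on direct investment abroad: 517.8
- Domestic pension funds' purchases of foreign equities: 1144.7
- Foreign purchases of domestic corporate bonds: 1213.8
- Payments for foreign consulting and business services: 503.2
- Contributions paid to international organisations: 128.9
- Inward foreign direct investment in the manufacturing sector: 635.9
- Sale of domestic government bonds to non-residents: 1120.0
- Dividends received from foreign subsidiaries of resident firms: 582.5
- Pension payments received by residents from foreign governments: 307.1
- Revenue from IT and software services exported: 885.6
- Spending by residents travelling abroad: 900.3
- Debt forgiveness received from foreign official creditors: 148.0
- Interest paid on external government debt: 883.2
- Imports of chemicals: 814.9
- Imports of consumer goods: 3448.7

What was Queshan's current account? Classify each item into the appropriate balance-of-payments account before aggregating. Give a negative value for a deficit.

Goods: -3448.7 - 814.9 = -4263.6
Services: -900.3 - 503.2 + 885.6 = -517.9
Primary income: 582.5 + 517.8 - 883.2 = 217.1
Secondary income: 307.1 - 128.9 = 178.2
Current account = (-4263.6) + (-517.9) + 217.1 + 178.2 = -4386.2
(Excluded from the current account — financial account: domestic pension funds' purchases of foreign equities 1144.7, foreign purchases of domestic corporate bonds 1213.8, inward foreign direct investment in the manufacturing sector 635.9, sale of domestic government bonds to non-residents 1120.0; capital account: debt forgiveness received from foreign official creditors 148.0.)

-4386.2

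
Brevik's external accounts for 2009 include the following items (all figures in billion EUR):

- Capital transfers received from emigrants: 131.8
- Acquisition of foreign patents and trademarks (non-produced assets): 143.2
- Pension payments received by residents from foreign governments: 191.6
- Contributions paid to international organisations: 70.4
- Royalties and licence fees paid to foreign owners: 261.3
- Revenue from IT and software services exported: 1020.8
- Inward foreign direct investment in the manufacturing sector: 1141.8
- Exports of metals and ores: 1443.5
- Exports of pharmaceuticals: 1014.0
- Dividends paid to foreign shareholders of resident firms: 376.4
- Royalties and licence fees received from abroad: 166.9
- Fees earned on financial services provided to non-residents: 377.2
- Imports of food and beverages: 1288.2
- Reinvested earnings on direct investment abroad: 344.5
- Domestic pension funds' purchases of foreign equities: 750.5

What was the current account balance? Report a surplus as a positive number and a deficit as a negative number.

2562.2

Goods: 1443.5 - 1288.2 + 1014.0 = 1169.3
Services: 166.9 + 377.2 - 261.3 + 1020.8 = 1303.6
Primary income: -376.4 + 344.5 = -31.9
Secondary income: 191.6 - 70.4 = 121.2
Current account = 1169.3 + 1303.6 + (-31.9) + 121.2 = 2562.2
(Excluded from the current account — capital account: capital transfers received from emigrants 131.8, acquisition of foreign patents and trademarks (non-produced assets) 143.2; financial account: inward foreign direct investment in the manufacturing sector 1141.8, domestic pension funds' purchases of foreign equities 750.5.)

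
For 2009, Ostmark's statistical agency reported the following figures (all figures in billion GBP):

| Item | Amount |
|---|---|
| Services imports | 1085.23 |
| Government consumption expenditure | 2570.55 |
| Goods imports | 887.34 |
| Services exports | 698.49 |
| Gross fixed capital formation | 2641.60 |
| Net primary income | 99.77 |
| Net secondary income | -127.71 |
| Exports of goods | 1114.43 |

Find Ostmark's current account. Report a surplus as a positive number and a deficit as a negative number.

-187.59

Goods balance = 1114.43 - 887.34 = 227.09
Services balance = 698.49 - 1085.23 = -386.74
Trade balance (goods + services) = 227.09 + (-386.74) = -159.65
Net primary income = 99.77
Net secondary income = -127.71
Current account = -159.65 + 99.77 + (-127.71) = -187.59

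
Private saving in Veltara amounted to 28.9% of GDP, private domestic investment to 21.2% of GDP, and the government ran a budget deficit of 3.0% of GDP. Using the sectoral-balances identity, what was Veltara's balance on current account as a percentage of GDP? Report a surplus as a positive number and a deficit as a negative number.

4.7

By the sectoral-balances identity, CA = (S_private - I) + (T - G).
Private balance = 28.9 - 21.2 = 7.7
Government balance (T - G) = -3.0
CA = 7.7 + (-3.0) = 4.7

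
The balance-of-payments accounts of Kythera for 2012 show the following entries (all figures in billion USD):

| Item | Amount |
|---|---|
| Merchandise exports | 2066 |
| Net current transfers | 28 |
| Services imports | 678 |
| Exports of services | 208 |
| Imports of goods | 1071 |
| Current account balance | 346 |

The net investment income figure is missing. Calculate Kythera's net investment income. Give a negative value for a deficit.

-207

Current account = goods balance + services balance + net primary income + net secondary income
Sum of the known components = 553
Net investment income = CA - (known components) = 346 - 553 = -207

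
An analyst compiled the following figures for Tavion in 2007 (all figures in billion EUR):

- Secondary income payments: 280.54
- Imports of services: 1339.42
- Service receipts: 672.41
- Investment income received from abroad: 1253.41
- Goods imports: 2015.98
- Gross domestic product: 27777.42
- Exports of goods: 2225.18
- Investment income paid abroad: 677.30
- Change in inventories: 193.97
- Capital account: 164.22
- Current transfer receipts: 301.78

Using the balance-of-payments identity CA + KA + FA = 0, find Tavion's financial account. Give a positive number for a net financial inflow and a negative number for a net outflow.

Goods balance = 2225.18 - 2015.98 = 209.20
Services balance = 672.41 - 1339.42 = -667.01
Trade balance (goods + services) = 209.20 + (-667.01) = -457.81
Net primary income = 1253.41 - 677.30 = 576.11
Net secondary income = 301.78 - 280.54 = 21.24
Current account = -457.81 + 576.11 + 21.24 = 139.54
Financial account = -(139.54 + 164.22) = -303.76

-303.76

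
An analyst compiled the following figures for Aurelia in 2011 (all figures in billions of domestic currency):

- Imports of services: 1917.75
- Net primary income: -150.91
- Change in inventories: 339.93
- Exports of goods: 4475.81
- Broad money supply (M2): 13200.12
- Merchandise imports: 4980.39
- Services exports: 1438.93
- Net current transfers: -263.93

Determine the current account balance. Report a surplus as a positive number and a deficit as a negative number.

-1398.24

Goods balance = 4475.81 - 4980.39 = -504.58
Services balance = 1438.93 - 1917.75 = -478.82
Trade balance (goods + services) = -504.58 + (-478.82) = -983.40
Net primary income = -150.91
Net secondary income = -263.93
Current account = -983.40 + (-150.91) + (-263.93) = -1398.24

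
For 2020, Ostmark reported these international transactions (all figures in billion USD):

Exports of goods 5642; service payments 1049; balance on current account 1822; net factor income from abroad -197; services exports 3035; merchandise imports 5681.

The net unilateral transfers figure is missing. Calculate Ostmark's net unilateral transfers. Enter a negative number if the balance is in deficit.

72

Current account = goods balance + services balance + net primary income + net secondary income
Sum of the known components = 1750
Net unilateral transfers = CA - (known components) = 1822 - 1750 = 72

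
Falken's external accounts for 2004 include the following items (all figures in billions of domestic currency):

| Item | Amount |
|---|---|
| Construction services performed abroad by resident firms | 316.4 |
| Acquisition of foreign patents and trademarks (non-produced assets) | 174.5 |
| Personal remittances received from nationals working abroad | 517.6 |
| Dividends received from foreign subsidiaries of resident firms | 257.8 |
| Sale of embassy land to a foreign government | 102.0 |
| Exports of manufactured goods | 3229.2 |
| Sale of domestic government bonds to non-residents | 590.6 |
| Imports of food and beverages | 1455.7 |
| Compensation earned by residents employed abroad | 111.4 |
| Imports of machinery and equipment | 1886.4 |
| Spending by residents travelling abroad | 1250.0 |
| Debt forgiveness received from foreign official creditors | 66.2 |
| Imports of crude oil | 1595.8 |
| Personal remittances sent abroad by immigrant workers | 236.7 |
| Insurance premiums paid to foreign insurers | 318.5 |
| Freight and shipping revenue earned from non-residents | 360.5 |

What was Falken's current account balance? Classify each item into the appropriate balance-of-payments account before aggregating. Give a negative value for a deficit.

-1950.2

Goods: -1455.7 - 1595.8 - 1886.4 + 3229.2 = -1708.7
Services: 360.5 - 318.5 + 316.4 - 1250.0 = -891.6
Primary income: 111.4 + 257.8 = 369.2
Secondary income: 517.6 - 236.7 = 280.9
Current account = (-1708.7) + (-891.6) + 369.2 + 280.9 = -1950.2
(Excluded from the current account — capital account: acquisition of foreign patents and trademarks (non-produced assets) 174.5, sale of embassy land to a foreign government 102.0, debt forgiveness received from foreign official creditors 66.2; financial account: sale of domestic government bonds to non-residents 590.6.)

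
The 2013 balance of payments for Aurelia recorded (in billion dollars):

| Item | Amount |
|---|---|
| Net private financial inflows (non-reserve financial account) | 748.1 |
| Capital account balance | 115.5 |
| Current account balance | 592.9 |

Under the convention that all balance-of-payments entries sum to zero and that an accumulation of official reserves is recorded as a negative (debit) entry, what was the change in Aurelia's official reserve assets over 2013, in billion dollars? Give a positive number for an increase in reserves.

1456.5

Official reserve transactions balance = -(592.9 + 115.5 + 748.1) = -1456.5
An accumulation of reserves is recorded as a debit (negative entry), so the change in the stock of reserves is the negative of that balance.
Change in official reserves = -(-1456.5) = 1456.5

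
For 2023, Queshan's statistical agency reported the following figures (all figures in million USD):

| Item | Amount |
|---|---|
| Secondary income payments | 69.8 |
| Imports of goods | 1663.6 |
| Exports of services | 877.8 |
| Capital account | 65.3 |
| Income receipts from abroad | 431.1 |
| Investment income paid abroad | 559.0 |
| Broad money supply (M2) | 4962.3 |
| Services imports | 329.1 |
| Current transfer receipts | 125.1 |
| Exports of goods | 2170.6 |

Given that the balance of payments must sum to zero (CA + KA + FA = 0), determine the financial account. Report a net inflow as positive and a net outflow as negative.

Goods balance = 2170.6 - 1663.6 = 507.0
Services balance = 877.8 - 329.1 = 548.7
Trade balance (goods + services) = 507.0 + 548.7 = 1055.7
Net primary income = 431.1 - 559.0 = -127.9
Net secondary income = 125.1 - 69.8 = 55.3
Current account = 1055.7 + (-127.9) + 55.3 = 983.1
Financial account = -(983.1 + 65.3) = -1048.4

-1048.4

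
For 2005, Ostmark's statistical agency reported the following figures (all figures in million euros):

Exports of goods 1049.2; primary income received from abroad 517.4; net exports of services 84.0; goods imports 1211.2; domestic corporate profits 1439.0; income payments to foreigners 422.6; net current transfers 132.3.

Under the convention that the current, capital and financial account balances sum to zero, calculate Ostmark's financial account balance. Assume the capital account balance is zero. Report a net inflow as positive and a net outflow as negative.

-149.1

Goods balance = 1049.2 - 1211.2 = -162.0
Services balance = 84.0
Trade balance (goods + services) = -162.0 + 84.0 = -78.0
Net primary income = 517.4 - 422.6 = 94.8
Net secondary income = 132.3
Current account = -78.0 + 94.8 + 132.3 = 149.1
Financial account = -(149.1) = -149.1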